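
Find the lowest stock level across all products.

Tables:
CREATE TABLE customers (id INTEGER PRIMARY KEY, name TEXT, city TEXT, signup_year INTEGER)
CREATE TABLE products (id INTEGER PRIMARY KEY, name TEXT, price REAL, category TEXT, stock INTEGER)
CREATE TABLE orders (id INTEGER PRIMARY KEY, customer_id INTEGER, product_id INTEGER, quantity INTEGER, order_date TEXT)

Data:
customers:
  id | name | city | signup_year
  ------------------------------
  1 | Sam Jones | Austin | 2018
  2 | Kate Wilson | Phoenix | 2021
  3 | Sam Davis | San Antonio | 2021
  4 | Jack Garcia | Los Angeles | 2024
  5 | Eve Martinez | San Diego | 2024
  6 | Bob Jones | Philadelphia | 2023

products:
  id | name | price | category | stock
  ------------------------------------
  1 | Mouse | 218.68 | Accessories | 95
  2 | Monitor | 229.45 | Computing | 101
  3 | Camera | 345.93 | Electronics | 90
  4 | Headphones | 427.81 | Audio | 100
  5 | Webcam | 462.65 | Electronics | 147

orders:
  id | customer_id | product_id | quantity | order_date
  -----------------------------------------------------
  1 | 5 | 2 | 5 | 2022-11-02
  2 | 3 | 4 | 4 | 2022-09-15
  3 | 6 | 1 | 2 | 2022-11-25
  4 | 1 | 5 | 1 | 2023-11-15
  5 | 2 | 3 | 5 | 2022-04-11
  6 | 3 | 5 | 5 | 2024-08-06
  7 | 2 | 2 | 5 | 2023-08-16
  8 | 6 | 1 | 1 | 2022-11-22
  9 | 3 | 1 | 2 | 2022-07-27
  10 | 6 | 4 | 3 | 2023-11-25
SELECT MIN(stock) FROM products

Execution result:
90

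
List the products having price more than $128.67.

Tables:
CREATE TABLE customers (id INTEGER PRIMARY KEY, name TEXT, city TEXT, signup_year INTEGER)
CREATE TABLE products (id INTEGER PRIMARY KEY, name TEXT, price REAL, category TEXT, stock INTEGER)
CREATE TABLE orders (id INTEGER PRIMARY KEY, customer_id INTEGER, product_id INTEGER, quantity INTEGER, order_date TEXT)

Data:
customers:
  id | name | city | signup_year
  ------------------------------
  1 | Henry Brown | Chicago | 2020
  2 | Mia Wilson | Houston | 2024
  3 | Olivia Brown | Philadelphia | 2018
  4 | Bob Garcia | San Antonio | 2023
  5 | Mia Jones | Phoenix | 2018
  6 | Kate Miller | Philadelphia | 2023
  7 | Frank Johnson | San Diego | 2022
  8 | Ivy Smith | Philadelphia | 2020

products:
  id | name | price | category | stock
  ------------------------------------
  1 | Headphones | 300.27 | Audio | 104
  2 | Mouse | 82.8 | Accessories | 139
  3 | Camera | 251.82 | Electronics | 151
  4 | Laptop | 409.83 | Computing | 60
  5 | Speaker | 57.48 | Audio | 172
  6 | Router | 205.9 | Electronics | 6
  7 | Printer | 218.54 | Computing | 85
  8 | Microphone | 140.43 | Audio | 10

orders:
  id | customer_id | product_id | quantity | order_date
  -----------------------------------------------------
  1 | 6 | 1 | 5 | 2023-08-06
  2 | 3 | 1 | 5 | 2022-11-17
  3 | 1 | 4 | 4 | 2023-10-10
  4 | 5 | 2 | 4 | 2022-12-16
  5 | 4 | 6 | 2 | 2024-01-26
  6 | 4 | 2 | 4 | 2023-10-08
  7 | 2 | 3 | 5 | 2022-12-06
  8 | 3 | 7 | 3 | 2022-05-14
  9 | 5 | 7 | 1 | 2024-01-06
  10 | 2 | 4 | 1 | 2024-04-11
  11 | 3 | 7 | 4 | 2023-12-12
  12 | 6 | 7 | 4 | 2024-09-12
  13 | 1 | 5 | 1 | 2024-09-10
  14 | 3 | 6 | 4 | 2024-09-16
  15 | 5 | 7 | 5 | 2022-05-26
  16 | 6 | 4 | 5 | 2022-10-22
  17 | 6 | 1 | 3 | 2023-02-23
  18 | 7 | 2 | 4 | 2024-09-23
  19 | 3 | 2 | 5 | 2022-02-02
SELECT name, price FROM products WHERE price > 128.67

Execution result:
name | price
Headphones | 300.27
Camera | 251.82
Laptop | 409.83
Router | 205.90
Printer | 218.54
Microphone | 140.43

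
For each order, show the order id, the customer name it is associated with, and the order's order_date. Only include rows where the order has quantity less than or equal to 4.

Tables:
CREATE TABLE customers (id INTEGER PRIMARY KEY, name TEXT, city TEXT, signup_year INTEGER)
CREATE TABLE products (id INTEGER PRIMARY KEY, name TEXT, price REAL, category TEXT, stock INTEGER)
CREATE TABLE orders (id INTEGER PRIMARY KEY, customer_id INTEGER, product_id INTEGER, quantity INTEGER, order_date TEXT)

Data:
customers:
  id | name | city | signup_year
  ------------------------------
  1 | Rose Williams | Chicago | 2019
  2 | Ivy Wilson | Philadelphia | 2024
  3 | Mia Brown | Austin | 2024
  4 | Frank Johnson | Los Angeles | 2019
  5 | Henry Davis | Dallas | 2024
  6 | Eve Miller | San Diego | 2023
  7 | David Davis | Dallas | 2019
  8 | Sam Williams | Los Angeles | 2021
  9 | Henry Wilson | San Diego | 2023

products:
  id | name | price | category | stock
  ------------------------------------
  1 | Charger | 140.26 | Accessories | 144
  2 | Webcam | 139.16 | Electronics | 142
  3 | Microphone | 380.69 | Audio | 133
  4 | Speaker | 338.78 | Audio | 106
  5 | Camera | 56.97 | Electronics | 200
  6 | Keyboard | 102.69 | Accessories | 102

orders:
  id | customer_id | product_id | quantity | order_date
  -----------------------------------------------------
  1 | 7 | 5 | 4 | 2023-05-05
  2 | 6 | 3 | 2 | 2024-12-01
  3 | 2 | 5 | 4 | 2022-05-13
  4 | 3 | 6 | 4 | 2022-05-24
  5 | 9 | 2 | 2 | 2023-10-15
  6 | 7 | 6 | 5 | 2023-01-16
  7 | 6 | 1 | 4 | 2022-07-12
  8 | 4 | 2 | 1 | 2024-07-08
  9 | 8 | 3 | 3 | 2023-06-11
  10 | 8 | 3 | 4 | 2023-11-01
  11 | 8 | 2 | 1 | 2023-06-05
SELECT c.id, p.name AS customer, c.order_date FROM orders c JOIN customers p ON c.customer_id = p.id WHERE c.quantity <= 4

Execution result:
id | customer | order_date
1 | David Davis | 2023-05-05
2 | Eve Miller | 2024-12-01
3 | Ivy Wilson | 2022-05-13
4 | Mia Brown | 2022-05-24
5 | Henry Wilson | 2023-10-15
7 | Eve Miller | 2022-07-12
8 | Frank Johnson | 2024-07-08
9 | Sam Williams | 2023-06-11
10 | Sam Williams | 2023-11-01
11 | Sam Williams | 2023-06-05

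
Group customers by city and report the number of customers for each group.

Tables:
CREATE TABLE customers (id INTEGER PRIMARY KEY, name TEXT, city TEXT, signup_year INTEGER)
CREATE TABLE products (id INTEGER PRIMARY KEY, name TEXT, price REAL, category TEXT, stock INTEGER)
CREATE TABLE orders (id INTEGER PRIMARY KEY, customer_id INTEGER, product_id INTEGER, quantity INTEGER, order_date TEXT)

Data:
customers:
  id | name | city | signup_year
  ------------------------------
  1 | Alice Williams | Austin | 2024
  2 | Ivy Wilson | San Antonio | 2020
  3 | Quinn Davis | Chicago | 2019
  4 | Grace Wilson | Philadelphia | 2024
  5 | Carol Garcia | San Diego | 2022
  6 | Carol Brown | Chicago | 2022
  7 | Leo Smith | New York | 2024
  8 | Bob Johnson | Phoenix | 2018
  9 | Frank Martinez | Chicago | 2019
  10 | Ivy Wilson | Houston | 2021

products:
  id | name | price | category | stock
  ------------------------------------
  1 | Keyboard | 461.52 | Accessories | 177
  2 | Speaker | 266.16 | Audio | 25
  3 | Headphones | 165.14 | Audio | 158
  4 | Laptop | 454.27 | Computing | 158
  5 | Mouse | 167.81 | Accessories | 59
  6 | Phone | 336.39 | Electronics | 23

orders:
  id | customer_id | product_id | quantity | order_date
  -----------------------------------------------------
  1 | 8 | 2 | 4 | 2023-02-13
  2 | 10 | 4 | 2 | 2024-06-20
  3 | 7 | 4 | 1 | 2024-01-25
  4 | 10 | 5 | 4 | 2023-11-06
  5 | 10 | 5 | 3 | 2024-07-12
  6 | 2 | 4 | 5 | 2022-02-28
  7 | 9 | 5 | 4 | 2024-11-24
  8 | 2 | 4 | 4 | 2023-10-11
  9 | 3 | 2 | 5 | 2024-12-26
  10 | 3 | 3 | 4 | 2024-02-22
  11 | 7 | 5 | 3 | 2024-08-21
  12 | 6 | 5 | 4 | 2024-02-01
SELECT city, COUNT(*) AS n FROM customers GROUP BY city

Execution result:
city | n
Austin | 1
Chicago | 3
Houston | 1
New York | 1
Philadelphia | 1
Phoenix | 1
San Antonio | 1
San Diego | 1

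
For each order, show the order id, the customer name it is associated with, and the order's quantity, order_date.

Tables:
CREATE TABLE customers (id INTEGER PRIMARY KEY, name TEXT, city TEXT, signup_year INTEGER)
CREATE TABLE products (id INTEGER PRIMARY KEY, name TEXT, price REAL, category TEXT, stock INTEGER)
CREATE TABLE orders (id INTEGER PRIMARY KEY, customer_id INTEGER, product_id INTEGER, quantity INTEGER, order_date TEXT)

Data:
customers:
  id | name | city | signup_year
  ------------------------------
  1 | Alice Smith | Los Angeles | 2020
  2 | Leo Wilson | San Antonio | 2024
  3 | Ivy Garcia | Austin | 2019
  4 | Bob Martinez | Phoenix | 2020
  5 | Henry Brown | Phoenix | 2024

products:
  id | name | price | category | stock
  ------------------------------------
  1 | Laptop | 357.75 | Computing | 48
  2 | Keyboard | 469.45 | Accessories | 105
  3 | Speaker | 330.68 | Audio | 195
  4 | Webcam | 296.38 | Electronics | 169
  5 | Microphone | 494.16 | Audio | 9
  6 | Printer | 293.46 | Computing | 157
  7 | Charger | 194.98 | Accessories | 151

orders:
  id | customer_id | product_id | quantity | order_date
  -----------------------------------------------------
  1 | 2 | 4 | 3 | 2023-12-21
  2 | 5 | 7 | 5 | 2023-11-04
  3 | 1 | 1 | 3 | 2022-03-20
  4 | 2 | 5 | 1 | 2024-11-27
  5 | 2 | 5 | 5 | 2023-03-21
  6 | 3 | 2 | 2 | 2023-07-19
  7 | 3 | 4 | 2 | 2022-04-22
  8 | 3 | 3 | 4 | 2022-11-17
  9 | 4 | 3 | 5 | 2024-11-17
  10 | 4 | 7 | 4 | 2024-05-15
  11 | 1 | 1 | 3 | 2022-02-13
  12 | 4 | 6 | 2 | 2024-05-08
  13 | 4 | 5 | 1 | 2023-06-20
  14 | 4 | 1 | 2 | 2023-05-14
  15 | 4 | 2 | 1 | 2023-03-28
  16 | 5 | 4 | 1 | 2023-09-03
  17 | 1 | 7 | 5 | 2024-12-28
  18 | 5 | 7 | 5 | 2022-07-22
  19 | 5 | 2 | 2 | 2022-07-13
SELECT c.id, p.name AS customer, c.quantity, c.order_date FROM orders c JOIN customers p ON c.customer_id = p.id

Execution result:
id | customer | quantity | order_date
1 | Leo Wilson | 3 | 2023-12-21
2 | Henry Brown | 5 | 2023-11-04
3 | Alice Smith | 3 | 2022-03-20
4 | Leo Wilson | 1 | 2024-11-27
5 | Leo Wilson | 5 | 2023-03-21
6 | Ivy Garcia | 2 | 2023-07-19
7 | Ivy Garcia | 2 | 2022-04-22
8 | Ivy Garcia | 4 | 2022-11-17
9 | Bob Martinez | 5 | 2024-11-17
10 | Bob Martinez | 4 | 2024-05-15
11 | Alice Smith | 3 | 2022-02-13
12 | Bob Martinez | 2 | 2024-05-08
13 | Bob Martinez | 1 | 2023-06-20
14 | Bob Martinez | 2 | 2023-05-14
15 | Bob Martinez | 1 | 2023-03-28
16 | Henry Brown | 1 | 2023-09-03
17 | Alice Smith | 5 | 2024-12-28
18 | Henry Brown | 5 | 2022-07-22
19 | Henry Brown | 2 | 2022-07-13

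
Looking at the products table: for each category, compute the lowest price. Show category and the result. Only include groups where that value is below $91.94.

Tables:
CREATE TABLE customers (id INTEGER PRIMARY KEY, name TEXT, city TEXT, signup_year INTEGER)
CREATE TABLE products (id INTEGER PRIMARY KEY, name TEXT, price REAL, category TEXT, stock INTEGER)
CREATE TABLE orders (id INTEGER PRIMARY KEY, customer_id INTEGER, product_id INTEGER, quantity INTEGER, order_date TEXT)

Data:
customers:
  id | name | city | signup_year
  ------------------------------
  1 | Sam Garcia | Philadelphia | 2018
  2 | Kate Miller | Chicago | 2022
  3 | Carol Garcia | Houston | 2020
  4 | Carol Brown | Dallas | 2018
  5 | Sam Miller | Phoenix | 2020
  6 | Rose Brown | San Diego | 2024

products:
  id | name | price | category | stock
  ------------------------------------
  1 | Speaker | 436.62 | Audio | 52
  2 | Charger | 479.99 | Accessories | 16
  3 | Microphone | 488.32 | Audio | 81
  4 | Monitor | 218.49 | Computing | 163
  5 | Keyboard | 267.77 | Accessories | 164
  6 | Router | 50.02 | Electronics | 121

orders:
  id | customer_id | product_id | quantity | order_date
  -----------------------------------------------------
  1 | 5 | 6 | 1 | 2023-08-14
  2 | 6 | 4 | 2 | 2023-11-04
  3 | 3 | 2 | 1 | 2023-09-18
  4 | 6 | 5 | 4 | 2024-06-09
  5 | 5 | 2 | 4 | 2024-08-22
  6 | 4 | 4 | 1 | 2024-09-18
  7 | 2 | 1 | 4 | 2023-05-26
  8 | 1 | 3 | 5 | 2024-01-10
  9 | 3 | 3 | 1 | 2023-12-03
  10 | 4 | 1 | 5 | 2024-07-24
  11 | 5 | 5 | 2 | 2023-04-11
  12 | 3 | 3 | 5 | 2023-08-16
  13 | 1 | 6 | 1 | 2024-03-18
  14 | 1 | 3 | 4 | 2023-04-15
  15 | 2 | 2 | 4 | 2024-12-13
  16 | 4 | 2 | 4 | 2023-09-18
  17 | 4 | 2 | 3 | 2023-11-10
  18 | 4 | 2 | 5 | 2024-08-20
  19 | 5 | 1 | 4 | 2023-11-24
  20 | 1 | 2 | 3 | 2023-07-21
SELECT category, MIN(price) AS min_price FROM products GROUP BY category HAVING MIN(price) < 91.94

Execution result:
category | min_price
Electronics | 50.02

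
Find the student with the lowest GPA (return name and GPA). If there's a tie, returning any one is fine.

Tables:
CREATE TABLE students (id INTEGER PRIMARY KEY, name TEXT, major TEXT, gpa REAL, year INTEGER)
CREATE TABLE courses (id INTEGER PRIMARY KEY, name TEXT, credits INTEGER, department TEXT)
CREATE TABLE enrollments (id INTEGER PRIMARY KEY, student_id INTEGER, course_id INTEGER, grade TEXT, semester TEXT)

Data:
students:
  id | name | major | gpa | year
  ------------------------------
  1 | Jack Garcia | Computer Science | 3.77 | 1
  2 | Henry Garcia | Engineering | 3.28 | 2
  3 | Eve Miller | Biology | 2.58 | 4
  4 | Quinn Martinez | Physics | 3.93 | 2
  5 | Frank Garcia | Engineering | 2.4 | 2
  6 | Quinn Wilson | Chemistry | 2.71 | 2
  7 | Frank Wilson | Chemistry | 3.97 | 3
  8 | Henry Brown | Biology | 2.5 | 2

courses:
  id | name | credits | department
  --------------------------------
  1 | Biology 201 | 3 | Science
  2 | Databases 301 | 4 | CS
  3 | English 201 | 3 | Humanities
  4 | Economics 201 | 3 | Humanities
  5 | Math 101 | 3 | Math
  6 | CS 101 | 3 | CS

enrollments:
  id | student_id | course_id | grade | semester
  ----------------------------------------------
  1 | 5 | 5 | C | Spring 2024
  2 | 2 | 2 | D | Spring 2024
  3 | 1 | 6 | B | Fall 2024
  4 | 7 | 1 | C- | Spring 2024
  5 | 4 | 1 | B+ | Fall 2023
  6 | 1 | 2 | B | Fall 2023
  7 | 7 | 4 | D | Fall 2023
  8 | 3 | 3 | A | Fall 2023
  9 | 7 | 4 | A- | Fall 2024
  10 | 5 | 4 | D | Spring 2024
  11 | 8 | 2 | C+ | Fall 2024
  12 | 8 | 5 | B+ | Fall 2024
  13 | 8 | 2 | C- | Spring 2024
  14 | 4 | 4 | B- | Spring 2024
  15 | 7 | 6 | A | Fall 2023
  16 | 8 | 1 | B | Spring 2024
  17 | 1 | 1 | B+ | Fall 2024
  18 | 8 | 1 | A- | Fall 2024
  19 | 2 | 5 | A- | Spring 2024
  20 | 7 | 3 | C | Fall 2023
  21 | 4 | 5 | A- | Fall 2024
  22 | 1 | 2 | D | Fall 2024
SELECT name, gpa FROM students ORDER BY gpa ASC LIMIT 1

Execution result:
name | gpa
Frank Garcia | 2.40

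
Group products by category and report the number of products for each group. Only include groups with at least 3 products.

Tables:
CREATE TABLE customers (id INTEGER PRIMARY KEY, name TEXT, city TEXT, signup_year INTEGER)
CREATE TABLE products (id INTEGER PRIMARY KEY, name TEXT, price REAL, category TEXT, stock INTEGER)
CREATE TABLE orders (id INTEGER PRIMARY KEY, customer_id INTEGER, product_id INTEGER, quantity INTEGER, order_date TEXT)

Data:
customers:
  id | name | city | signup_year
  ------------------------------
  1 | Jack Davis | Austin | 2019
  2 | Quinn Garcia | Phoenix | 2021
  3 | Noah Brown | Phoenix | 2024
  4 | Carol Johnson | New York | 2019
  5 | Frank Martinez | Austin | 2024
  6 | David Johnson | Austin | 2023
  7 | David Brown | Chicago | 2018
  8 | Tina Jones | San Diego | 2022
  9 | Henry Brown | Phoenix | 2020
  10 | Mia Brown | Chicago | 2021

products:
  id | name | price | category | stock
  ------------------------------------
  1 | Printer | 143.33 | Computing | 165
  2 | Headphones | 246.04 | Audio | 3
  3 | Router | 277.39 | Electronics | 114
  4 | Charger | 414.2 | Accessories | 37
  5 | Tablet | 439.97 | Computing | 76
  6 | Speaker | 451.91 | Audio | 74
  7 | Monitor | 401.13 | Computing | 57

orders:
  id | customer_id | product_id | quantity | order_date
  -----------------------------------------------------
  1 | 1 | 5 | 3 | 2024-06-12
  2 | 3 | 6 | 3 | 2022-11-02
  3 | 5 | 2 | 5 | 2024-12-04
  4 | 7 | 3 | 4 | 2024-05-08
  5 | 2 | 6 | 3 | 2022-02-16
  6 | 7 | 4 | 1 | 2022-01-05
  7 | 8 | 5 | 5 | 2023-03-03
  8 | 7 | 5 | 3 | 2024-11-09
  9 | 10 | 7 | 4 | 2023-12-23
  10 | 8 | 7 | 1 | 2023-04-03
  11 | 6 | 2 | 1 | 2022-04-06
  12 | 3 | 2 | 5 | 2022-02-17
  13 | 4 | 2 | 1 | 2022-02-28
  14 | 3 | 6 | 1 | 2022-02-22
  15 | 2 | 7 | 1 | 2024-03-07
SELECT category, COUNT(*) AS n FROM products GROUP BY category HAVING COUNT(*) >= 3

Execution result:
category | n
Computing | 3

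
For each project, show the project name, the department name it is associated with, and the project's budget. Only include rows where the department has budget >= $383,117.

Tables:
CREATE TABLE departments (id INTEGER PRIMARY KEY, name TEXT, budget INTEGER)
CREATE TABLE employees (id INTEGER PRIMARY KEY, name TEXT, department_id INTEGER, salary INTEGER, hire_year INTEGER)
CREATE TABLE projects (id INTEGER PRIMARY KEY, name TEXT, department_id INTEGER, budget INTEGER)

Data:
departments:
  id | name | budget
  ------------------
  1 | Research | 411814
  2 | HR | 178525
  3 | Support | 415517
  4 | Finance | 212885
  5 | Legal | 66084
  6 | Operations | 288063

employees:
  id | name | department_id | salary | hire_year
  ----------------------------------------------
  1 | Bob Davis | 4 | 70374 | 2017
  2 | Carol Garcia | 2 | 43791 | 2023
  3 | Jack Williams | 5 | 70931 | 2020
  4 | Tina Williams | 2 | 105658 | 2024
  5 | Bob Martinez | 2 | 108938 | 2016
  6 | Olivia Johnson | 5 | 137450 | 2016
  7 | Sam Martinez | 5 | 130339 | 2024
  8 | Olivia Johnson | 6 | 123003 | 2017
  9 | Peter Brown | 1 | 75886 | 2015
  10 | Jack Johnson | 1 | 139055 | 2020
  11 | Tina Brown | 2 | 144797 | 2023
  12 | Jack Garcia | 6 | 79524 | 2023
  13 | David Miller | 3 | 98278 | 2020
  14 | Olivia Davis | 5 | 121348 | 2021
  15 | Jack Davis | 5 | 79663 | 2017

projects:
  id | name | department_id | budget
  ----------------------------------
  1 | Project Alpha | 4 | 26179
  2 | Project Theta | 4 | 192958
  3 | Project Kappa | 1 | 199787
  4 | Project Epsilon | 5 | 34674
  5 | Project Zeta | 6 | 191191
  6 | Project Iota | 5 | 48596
SELECT c.name, p.name AS department, c.budget FROM projects c JOIN departments p ON c.department_id = p.id WHERE p.budget >= 383117

Execution result:
name | department | budget
Project Kappa | Research | 199787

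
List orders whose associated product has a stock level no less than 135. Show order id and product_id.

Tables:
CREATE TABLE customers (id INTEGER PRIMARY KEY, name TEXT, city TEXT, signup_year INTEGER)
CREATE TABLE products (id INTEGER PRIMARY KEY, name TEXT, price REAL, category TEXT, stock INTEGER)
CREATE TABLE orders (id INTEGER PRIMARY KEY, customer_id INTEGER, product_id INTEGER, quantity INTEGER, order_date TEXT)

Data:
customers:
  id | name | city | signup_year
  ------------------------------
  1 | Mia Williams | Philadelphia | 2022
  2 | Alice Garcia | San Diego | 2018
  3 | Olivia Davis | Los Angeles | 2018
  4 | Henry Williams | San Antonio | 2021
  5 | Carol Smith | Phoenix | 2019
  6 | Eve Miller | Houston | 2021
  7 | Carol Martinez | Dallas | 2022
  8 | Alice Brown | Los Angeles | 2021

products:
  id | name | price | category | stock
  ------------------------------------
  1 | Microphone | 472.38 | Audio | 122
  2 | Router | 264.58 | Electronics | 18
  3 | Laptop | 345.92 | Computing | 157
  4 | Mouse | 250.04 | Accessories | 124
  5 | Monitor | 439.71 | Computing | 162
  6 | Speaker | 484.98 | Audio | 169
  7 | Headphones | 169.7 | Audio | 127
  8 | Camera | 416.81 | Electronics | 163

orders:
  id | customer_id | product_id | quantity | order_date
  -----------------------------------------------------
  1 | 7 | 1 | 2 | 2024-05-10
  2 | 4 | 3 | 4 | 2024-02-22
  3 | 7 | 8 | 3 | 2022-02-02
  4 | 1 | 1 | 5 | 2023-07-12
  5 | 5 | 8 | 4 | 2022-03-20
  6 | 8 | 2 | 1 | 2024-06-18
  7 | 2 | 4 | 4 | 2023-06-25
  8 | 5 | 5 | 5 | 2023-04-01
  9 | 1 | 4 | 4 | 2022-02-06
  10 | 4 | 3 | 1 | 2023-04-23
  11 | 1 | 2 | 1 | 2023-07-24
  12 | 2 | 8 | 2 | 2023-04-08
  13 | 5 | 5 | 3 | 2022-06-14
SELECT id, product_id FROM orders WHERE product_id IN (SELECT id FROM products WHERE stock >= 135)

Execution result:
id | product_id
2 | 3
3 | 8
5 | 8
8 | 5
10 | 3
12 | 8
13 | 5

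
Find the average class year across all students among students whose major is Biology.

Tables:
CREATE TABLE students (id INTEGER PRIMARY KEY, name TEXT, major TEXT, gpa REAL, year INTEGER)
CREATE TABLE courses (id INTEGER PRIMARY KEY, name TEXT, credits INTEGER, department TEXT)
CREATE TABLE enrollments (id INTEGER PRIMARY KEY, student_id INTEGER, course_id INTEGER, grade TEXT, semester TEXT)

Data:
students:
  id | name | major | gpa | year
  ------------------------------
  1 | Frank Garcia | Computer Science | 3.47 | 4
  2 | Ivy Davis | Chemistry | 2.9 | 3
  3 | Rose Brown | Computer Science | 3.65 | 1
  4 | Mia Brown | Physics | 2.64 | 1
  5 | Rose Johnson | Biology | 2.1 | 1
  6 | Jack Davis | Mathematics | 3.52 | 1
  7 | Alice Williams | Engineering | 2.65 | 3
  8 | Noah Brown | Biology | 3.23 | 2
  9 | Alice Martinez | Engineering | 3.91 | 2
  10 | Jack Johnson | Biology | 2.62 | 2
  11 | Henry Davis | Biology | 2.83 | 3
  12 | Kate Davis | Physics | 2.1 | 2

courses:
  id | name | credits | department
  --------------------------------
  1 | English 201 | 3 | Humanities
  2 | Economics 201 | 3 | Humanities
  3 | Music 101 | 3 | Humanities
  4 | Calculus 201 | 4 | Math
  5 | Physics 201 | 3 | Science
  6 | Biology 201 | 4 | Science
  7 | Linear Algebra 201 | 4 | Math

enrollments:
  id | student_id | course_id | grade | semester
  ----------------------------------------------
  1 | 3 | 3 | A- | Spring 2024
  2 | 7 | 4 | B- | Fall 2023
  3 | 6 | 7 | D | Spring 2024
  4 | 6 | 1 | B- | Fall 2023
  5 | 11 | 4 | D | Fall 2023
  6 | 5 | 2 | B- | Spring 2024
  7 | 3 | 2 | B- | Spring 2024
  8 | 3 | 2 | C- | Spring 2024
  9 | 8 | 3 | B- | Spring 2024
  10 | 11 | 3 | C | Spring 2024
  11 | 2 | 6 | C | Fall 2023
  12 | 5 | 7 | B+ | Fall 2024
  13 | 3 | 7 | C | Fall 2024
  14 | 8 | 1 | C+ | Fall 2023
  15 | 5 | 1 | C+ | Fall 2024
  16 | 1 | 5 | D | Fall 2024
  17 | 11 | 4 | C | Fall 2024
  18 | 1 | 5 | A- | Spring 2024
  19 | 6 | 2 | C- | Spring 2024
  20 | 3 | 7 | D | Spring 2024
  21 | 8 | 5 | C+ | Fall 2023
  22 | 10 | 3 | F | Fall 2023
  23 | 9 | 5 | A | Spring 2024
SELECT AVG(year) FROM students WHERE major = 'Biology'

Execution result:
2.00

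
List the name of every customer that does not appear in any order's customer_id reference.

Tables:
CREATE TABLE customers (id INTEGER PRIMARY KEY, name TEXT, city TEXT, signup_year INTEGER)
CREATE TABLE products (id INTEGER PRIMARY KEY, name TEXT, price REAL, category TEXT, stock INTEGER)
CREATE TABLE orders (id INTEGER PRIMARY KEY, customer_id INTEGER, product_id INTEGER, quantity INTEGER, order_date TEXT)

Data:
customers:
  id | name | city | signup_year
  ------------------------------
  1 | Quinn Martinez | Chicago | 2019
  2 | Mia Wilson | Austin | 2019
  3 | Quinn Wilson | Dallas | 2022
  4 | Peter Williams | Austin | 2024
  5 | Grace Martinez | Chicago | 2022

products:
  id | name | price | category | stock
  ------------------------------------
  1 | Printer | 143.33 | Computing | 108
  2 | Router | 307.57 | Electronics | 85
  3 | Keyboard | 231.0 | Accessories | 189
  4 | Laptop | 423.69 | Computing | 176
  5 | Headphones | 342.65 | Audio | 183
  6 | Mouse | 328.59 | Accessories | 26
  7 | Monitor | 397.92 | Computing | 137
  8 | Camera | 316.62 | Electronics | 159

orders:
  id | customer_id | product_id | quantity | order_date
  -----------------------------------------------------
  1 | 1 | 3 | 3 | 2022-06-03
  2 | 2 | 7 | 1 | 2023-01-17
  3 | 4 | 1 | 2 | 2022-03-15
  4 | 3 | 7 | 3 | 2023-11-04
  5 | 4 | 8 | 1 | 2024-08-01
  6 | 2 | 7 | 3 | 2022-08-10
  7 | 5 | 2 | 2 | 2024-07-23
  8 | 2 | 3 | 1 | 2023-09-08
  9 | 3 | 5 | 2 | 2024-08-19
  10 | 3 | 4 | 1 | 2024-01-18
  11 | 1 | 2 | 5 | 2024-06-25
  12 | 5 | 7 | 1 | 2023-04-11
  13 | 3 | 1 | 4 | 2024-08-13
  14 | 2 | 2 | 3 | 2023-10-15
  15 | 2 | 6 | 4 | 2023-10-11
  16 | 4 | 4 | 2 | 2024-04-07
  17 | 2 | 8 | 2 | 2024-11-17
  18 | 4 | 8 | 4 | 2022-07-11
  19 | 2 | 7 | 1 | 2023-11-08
SELECT p.name FROM customers p LEFT JOIN orders c ON c.customer_id = p.id WHERE c.id IS NULL

Execution result:
(no rows)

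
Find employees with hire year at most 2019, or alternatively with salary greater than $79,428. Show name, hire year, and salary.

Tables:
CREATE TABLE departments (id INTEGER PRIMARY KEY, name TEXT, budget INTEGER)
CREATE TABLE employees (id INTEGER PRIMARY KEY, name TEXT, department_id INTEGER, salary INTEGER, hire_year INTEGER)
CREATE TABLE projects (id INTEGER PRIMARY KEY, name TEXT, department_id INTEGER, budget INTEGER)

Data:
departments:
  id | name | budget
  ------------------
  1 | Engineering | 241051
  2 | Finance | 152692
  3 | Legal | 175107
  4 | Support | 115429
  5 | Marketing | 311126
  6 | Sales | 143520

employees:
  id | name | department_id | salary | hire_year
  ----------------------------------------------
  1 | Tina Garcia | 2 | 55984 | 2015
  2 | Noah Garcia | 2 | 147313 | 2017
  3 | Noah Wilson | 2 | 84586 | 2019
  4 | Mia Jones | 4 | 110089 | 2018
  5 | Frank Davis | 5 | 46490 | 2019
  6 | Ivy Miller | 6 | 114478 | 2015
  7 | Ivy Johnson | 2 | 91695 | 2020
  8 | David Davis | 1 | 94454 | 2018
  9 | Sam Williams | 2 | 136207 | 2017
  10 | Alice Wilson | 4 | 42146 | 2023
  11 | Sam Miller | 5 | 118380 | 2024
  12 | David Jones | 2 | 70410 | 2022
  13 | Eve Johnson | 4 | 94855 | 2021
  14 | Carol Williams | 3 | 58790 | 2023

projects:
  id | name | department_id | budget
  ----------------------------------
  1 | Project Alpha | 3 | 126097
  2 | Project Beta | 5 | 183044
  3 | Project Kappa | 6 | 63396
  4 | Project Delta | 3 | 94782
SELECT name, hire_year, salary FROM employees WHERE hire_year <= 2019 OR salary > 79428

Execution result:
name | hire_year | salary
Tina Garcia | 2015 | 55984
Noah Garcia | 2017 | 147313
Noah Wilson | 2019 | 84586
Mia Jones | 2018 | 110089
Frank Davis | 2019 | 46490
Ivy Miller | 2015 | 114478
Ivy Johnson | 2020 | 91695
David Davis | 2018 | 94454
Sam Williams | 2017 | 136207
Sam Miller | 2024 | 118380
Eve Johnson | 2021 | 94855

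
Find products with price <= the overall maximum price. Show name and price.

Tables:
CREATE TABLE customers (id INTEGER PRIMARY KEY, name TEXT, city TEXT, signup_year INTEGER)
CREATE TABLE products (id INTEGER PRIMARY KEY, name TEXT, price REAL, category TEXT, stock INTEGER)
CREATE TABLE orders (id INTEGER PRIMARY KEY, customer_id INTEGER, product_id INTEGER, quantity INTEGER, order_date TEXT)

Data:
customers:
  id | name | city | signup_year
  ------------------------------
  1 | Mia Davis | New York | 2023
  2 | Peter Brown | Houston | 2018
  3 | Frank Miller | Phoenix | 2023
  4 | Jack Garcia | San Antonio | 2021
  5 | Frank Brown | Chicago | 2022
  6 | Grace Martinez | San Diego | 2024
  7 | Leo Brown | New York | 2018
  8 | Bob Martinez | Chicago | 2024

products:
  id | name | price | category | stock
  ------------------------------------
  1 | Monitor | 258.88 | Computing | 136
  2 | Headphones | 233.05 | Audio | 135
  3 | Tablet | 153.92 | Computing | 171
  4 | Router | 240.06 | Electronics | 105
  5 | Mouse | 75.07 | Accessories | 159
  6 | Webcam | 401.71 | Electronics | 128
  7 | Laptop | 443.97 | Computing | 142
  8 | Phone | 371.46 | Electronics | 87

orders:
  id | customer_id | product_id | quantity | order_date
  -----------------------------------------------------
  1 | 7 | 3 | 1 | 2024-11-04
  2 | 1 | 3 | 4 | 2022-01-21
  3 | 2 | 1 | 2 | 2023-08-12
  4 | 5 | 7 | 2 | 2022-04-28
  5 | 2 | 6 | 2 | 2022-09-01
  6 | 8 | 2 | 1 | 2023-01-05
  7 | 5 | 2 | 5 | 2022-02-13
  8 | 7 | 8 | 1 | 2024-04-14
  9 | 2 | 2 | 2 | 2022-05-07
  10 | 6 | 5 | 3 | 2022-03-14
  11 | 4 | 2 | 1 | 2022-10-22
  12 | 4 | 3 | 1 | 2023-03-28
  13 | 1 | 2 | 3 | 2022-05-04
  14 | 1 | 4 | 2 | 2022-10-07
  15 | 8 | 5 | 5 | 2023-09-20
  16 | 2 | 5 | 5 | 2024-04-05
SELECT name, price FROM products WHERE price <= (SELECT MAX(price) FROM products)

Execution result:
name | price
Monitor | 258.88
Headphones | 233.05
Tablet | 153.92
Router | 240.06
Mouse | 75.07
Webcam | 401.71
Laptop | 443.97
Phone | 371.46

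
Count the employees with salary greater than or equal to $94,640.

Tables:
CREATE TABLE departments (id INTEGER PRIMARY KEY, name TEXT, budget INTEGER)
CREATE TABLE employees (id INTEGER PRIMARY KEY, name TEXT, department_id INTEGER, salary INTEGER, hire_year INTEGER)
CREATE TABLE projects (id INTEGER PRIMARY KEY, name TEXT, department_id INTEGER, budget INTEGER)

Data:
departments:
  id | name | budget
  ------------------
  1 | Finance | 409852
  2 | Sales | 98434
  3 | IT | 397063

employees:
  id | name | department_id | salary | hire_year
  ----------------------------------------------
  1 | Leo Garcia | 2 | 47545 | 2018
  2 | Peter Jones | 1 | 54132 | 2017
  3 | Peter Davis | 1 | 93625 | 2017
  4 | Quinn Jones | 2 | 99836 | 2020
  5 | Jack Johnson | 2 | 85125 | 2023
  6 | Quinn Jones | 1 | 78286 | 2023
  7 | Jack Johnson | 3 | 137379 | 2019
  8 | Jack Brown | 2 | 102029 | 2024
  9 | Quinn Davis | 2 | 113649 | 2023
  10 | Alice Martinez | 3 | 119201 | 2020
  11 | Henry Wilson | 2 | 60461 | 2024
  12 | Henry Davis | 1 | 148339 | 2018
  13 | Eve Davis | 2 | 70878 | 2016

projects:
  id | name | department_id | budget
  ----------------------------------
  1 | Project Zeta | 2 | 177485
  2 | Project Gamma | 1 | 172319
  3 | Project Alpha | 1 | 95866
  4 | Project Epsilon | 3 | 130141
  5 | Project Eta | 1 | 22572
SELECT COUNT(*) FROM employees WHERE salary >= 94640

Execution result:
6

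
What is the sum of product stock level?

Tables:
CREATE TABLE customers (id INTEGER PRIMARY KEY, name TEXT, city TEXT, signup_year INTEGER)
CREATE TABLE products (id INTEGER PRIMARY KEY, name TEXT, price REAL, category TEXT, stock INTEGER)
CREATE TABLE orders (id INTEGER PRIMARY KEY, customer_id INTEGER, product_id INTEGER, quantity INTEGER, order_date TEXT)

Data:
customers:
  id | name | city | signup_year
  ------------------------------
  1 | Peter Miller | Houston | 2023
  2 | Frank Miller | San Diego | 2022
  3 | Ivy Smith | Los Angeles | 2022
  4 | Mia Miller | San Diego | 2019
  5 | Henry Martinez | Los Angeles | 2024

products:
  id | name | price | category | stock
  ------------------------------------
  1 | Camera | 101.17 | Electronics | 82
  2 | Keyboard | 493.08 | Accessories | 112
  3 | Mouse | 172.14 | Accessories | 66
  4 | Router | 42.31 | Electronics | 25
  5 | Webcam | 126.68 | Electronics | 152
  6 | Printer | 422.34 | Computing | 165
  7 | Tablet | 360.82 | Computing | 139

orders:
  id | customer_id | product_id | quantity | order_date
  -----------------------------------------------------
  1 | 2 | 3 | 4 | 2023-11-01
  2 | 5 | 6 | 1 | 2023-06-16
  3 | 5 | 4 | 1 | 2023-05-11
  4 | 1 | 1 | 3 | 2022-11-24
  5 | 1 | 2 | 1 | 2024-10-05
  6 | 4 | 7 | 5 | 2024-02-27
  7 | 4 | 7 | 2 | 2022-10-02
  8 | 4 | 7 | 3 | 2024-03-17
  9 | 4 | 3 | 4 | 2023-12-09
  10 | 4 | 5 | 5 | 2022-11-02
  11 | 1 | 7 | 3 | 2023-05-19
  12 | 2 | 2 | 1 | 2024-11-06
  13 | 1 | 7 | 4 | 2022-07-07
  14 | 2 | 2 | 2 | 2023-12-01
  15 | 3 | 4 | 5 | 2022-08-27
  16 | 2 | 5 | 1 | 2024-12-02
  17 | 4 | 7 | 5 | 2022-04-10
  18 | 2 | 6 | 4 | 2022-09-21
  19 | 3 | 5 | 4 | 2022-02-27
SELECT SUM(stock) FROM products

Execution result:
741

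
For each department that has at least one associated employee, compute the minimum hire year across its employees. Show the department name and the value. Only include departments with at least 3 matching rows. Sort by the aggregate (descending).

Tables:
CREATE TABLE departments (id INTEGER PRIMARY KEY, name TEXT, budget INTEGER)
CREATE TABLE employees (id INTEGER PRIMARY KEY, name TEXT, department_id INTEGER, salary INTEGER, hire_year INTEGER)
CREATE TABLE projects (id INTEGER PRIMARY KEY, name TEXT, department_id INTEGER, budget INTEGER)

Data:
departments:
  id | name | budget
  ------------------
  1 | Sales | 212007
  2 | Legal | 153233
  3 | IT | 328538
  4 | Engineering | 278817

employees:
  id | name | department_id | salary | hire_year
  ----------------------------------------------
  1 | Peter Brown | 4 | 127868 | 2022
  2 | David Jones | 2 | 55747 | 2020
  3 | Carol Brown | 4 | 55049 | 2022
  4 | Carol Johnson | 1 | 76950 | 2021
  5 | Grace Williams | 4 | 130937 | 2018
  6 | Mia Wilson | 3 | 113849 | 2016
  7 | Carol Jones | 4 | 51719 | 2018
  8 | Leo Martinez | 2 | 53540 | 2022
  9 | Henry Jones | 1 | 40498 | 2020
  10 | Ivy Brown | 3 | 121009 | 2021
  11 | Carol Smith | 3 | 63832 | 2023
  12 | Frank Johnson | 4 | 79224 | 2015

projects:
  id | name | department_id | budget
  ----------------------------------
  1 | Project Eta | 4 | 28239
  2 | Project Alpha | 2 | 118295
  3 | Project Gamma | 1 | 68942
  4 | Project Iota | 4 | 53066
SELECT p.name, MIN(c.hire_year) AS min_hire_year FROM employees c JOIN departments p ON c.department_id = p.id GROUP BY p.id, p.name HAVING COUNT(*) >= 3 ORDER BY min_hire_year DESC

Execution result:
name | min_hire_year
IT | 2016
Engineering | 2015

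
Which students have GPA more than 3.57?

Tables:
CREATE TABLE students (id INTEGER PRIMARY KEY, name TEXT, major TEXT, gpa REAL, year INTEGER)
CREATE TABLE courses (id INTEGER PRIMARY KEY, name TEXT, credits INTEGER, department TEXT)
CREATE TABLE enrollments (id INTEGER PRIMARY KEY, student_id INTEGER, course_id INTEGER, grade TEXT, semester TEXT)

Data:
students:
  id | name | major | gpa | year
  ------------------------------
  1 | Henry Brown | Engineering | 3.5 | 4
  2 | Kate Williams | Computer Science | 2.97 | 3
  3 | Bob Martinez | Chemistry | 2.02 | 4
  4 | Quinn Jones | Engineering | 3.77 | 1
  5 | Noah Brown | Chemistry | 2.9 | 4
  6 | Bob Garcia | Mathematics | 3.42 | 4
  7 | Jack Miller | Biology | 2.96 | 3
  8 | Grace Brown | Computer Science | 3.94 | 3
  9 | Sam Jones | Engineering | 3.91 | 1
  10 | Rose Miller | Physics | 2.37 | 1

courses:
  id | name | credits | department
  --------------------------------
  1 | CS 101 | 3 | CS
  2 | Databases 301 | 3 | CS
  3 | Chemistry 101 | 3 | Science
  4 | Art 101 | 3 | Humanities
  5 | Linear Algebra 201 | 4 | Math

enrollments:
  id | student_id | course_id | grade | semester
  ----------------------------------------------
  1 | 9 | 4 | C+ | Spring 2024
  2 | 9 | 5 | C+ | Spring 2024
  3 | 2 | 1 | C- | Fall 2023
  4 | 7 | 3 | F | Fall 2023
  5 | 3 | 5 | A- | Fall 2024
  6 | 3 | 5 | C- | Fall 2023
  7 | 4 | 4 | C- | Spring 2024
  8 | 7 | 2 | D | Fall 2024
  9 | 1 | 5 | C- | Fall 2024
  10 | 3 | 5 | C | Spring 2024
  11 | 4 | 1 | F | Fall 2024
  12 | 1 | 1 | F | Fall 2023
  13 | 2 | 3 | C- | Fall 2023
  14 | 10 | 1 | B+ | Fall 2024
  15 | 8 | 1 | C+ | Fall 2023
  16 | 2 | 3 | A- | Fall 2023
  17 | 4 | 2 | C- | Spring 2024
SELECT name, gpa FROM students WHERE gpa > 3.57

Execution result:
name | gpa
Quinn Jones | 3.77
Grace Brown | 3.94
Sam Jones | 3.91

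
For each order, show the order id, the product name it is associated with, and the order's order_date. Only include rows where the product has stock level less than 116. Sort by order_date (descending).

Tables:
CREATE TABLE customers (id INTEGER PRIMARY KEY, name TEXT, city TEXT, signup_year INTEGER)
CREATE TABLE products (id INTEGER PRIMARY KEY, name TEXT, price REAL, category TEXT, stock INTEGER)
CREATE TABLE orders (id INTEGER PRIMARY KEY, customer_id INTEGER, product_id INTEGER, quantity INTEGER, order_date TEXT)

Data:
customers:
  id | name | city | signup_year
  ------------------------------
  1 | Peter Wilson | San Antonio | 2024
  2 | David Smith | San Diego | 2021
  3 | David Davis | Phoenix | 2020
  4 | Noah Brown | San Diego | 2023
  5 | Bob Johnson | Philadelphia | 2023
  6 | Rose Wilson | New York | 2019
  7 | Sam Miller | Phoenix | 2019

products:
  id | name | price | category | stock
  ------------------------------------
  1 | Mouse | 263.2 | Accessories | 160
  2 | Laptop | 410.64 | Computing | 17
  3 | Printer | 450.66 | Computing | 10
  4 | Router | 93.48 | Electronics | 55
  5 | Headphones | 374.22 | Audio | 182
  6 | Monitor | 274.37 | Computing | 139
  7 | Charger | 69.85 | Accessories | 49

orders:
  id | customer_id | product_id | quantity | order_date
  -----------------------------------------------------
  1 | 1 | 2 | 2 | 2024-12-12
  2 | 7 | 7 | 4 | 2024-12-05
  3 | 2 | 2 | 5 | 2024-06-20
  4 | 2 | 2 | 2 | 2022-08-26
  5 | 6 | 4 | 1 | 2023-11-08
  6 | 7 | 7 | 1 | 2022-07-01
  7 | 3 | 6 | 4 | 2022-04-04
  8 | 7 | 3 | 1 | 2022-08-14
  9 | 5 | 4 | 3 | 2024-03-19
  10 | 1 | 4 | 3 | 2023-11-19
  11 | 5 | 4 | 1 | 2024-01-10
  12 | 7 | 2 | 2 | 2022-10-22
SELECT c.id, p.name AS product, c.order_date FROM orders c JOIN products p ON c.product_id = p.id WHERE p.stock < 116 ORDER BY c.order_date DESC

Execution result:
id | product | order_date
1 | Laptop | 2024-12-12
2 | Charger | 2024-12-05
3 | Laptop | 2024-06-20
9 | Router | 2024-03-19
11 | Router | 2024-01-10
10 | Router | 2023-11-19
5 | Router | 2023-11-08
12 | Laptop | 2022-10-22
4 | Laptop | 2022-08-26
8 | Printer | 2022-08-14
6 | Charger | 2022-07-01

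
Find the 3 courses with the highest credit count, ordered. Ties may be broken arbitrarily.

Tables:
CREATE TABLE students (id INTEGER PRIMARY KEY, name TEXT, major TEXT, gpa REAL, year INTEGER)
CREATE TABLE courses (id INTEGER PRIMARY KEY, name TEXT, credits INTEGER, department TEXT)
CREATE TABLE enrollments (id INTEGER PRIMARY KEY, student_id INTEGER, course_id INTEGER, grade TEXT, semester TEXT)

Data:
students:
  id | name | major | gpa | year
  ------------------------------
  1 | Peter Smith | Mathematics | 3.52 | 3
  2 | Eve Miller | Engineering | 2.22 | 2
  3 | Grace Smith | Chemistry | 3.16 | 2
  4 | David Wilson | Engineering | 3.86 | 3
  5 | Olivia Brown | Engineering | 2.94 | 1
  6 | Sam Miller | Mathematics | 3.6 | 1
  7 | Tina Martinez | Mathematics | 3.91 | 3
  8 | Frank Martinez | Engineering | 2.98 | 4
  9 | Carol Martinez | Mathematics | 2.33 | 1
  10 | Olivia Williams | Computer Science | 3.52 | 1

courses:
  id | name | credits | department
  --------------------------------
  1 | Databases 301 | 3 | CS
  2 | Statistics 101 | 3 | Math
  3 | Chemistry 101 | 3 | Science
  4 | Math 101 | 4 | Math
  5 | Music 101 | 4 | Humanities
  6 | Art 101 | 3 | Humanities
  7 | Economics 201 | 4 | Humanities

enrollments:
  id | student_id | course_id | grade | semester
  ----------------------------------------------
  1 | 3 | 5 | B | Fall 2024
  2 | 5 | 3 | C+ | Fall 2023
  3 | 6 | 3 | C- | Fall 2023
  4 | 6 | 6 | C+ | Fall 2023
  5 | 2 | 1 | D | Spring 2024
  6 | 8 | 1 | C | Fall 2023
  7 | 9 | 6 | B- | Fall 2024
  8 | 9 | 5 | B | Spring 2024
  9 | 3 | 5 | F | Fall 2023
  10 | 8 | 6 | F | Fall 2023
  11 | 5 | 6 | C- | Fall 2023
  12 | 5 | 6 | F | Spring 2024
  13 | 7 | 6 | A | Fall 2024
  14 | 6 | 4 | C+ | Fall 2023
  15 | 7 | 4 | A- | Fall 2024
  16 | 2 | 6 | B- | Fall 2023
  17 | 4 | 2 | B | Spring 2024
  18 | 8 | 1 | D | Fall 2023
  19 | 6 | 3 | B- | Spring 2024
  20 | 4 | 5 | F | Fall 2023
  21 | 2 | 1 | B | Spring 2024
SELECT name, credits FROM courses ORDER BY credits DESC LIMIT 3

Execution result:
name | credits
Math 101 | 4
Music 101 | 4
Economics 201 | 4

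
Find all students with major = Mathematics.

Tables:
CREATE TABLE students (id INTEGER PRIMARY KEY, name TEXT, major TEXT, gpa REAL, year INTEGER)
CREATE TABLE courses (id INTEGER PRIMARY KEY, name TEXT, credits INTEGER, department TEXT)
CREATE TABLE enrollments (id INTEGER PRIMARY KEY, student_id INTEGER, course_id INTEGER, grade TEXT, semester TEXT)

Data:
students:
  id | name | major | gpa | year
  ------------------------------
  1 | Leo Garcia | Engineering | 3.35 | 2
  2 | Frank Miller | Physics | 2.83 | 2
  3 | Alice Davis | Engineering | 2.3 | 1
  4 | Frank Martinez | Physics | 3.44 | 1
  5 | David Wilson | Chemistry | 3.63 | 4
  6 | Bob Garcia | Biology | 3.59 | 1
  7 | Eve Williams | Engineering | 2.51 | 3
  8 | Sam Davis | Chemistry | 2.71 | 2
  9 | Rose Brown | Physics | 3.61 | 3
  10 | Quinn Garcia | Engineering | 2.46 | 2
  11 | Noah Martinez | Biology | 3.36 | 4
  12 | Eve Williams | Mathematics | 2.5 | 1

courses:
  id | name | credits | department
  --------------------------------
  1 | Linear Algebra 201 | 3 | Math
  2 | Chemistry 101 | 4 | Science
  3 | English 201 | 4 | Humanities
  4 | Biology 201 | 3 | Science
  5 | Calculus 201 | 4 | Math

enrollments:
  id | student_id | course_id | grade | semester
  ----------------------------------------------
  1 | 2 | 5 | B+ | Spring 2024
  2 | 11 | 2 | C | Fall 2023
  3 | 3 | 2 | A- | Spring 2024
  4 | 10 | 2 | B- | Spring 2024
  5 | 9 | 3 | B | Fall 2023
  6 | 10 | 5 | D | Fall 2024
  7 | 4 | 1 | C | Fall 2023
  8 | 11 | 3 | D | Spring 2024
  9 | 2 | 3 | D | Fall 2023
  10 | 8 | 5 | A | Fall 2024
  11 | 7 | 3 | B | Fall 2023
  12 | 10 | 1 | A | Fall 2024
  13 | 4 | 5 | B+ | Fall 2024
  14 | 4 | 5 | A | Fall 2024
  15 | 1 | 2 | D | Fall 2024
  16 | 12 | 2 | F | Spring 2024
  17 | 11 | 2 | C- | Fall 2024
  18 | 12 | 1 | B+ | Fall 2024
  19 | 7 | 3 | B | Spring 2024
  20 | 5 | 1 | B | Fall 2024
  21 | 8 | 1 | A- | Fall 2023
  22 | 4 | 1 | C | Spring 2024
SELECT name, major FROM students WHERE major = 'Mathematics'

Execution result:
name | major
Eve Williams | Mathematics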